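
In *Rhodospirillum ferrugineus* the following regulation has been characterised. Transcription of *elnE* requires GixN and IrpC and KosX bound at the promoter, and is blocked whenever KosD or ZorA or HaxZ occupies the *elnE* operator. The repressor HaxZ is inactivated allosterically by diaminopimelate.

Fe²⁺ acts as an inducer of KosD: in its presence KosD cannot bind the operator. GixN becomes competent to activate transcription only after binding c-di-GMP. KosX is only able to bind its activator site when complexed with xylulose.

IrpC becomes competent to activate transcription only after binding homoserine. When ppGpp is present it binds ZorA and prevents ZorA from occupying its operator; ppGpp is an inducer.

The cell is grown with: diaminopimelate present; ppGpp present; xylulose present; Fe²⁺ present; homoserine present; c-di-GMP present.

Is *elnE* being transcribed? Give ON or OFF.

c-di-GMP is present, so GixN is active.
Homoserine is present, so IrpC is active.
Fe²⁺ is present, so KosD is inactive.
Xylulose is present, so KosX is active.
ppGpp is present, so ZorA is inactive.
Diaminopimelate is present, so HaxZ is inactive.
No repressor is bound and GixN and IrpC and KosX are active, so *elnE* is transcribed.

ON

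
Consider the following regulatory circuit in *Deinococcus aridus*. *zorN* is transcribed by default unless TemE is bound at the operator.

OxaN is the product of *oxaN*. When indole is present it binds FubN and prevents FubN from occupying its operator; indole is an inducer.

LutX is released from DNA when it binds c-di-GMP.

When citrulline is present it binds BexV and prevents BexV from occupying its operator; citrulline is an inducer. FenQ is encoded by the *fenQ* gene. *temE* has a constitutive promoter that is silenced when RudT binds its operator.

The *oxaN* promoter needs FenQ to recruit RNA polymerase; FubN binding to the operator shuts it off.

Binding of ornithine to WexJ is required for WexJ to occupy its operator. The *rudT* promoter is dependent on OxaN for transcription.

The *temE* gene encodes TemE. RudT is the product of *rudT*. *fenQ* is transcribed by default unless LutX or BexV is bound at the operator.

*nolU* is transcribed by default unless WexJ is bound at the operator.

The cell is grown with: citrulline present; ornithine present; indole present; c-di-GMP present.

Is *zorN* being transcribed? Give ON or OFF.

ON

c-di-GMP is present, so LutX is inactive.
Citrulline is present, so BexV is inactive.
With no repressor bound, *fenQ* is transcribed.
So FenQ is produced and active.
Indole is present, so FubN is inactive.
No repressor is bound and FenQ is active, so *oxaN* is transcribed.
So OxaN is produced and active.
No repressor is bound and OxaN is active, so *rudT* is transcribed.
So RudT is produced and active.
With repressor RudT bound, *temE* is not transcribed.
So TemE is not produced.
With no repressor bound, *zorN* is transcribed.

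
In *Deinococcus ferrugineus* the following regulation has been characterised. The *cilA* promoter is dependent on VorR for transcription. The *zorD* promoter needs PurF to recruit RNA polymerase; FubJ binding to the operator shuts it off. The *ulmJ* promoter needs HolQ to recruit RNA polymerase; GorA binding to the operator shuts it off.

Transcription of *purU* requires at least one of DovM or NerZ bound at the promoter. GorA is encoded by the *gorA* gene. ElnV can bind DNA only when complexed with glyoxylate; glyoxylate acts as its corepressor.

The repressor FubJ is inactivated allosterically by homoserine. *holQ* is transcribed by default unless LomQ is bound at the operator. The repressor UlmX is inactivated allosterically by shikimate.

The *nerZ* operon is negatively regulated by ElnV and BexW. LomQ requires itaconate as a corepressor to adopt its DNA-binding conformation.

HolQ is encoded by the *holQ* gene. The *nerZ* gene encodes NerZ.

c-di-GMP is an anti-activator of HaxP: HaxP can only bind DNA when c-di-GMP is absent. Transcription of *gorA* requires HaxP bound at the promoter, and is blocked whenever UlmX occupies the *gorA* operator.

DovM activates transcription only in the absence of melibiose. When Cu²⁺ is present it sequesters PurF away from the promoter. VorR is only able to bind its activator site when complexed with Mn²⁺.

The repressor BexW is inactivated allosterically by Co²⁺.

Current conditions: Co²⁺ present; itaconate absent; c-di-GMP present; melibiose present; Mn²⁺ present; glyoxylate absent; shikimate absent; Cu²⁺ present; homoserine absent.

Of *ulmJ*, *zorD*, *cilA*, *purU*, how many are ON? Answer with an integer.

Shikimate is absent, so UlmX is active.
c-di-GMP is present, so HaxP is inactive.
With repressor UlmX bound, *gorA* is not transcribed.
So GorA is not produced.
Itaconate is absent, so LomQ is inactive.
With no repressor bound, *holQ* is transcribed.
So HolQ is produced and active.
No repressor is bound and HolQ is active, so *ulmJ* is transcribed.
→ *ulmJ* is ON.
Cu²⁺ is present, so PurF is inactive.
Homoserine is absent, so FubJ is active.
With repressor FubJ bound, *zorD* is not transcribed.
→ *zorD* is OFF.
Mn²⁺ is present, so VorR is active.
No repressor is bound and VorR is active, so *cilA* is transcribed.
→ *cilA* is ON.
Melibiose is present, so DovM is inactive.
Glyoxylate is absent, so ElnV is inactive.
Co²⁺ is present, so BexW is inactive.
With no repressor bound, *nerZ* is transcribed.
So NerZ is produced and active.
Activator NerZ is present, so *purU* is transcribed.
→ *purU* is ON.
3 of the 4 genes are transcribed.

3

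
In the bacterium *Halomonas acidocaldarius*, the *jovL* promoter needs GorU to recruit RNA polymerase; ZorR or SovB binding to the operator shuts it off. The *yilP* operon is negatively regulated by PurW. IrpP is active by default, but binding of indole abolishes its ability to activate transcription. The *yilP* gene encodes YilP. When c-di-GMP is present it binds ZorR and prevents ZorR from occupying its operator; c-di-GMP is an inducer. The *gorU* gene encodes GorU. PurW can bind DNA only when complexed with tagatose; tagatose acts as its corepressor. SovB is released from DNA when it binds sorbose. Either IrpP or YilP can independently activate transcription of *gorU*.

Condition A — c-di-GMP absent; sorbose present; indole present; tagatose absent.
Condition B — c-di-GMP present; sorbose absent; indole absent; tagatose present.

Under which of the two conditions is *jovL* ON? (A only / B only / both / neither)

neither

Condition A:
c-di-GMP is absent, so ZorR is active.
Sorbose is present, so SovB is inactive.
Indole is present, so IrpP is inactive.
Tagatose is absent, so PurW is inactive.
With no repressor bound, *yilP* is transcribed.
So YilP is produced and active.
Activator YilP is present, so *gorU* is transcribed.
So GorU is produced and active.
With repressor ZorR bound, *jovL* is not transcribed.
→ *jovL* is OFF in A.
Condition B:
c-di-GMP is present, so ZorR is inactive.
Sorbose is absent, so SovB is active.
Indole is absent, so IrpP is active.
Tagatose is present, so PurW is active.
With repressor PurW bound, *yilP* is not transcribed.
So YilP is not produced.
Activator IrpP is present, so *gorU* is transcribed.
So GorU is produced and active.
With repressor SovB bound, *jovL* is not transcribed.
→ *jovL* is OFF in B.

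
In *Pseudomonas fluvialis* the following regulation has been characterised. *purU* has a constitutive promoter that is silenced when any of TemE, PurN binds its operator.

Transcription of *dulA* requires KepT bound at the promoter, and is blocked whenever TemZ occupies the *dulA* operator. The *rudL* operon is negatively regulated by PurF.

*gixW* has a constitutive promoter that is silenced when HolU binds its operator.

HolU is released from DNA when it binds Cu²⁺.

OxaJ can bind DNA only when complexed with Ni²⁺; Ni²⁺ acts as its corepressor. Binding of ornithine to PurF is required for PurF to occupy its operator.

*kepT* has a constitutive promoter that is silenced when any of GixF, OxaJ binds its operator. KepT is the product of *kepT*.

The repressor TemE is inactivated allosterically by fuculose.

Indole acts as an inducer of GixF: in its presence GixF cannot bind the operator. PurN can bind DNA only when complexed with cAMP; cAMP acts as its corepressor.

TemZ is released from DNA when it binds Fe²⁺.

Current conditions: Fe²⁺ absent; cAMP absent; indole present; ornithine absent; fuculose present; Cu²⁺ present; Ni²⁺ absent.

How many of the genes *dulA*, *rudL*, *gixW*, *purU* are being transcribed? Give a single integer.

3

Fe²⁺ is absent, so TemZ is active.
Indole is present, so GixF is inactive.
Ni²⁺ is absent, so OxaJ is inactive.
With no repressor bound, *kepT* is transcribed.
So KepT is produced and active.
With repressor TemZ bound, *dulA* is not transcribed.
→ *dulA* is OFF.
Ornithine is absent, so PurF is inactive.
With no repressor bound, *rudL* is transcribed.
→ *rudL* is ON.
Cu²⁺ is present, so HolU is inactive.
With no repressor bound, *gixW* is transcribed.
→ *gixW* is ON.
Fuculose is present, so TemE is inactive.
cAMP is absent, so PurN is inactive.
With no repressor bound, *purU* is transcribed.
→ *purU* is ON.
3 of the 4 genes are transcribed.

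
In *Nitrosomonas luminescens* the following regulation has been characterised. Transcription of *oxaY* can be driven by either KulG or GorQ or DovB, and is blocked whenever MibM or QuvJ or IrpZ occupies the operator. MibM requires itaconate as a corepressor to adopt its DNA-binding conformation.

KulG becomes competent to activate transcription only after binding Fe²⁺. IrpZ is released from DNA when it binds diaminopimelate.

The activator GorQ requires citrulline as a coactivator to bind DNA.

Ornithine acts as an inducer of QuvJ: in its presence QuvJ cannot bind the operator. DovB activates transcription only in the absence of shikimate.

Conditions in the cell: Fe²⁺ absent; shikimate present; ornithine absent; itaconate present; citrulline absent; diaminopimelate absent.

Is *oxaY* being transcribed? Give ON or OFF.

Fe²⁺ is absent, so KulG is inactive.
Itaconate is present, so MibM is active.
Ornithine is absent, so QuvJ is active.
Citrulline is absent, so GorQ is inactive.
Diaminopimelate is absent, so IrpZ is active.
Shikimate is present, so DovB is inactive.
With repressor MibM bound, *oxaY* is not transcribed.

OFF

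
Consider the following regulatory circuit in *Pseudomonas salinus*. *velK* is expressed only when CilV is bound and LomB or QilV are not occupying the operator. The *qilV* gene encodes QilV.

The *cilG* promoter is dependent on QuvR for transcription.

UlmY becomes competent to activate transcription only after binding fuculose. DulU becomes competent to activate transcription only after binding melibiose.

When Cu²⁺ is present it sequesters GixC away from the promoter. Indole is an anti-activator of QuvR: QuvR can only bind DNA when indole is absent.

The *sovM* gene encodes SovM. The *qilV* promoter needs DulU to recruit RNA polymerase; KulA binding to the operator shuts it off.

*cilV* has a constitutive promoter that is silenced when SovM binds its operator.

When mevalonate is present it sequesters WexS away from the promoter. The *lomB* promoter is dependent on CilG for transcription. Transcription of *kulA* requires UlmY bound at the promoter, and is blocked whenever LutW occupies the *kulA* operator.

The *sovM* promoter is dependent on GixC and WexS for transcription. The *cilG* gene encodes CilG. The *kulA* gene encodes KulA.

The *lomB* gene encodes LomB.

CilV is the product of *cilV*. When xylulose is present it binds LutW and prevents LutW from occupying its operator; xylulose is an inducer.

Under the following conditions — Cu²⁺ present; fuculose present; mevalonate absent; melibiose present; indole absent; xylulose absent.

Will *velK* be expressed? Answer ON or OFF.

OFF

Cu²⁺ is present, so GixC is inactive.
Mevalonate is absent, so WexS is active.
Required activator GixC is absent, so *sovM* is not transcribed.
So SovM is not produced.
With no repressor bound, *cilV* is transcribed.
So CilV is produced and active.
Indole is absent, so QuvR is active.
No repressor is bound and QuvR is active, so *cilG* is transcribed.
So CilG is produced and active.
No repressor is bound and CilG is active, so *lomB* is transcribed.
So LomB is produced and active.
Xylulose is absent, so LutW is active.
Fuculose is present, so UlmY is active.
With repressor LutW bound, *kulA* is not transcribed.
So KulA is not produced.
Melibiose is present, so DulU is active.
No repressor is bound and DulU is active, so *qilV* is transcribed.
So QilV is produced and active.
With repressor LomB bound, *velK* is not transcribed.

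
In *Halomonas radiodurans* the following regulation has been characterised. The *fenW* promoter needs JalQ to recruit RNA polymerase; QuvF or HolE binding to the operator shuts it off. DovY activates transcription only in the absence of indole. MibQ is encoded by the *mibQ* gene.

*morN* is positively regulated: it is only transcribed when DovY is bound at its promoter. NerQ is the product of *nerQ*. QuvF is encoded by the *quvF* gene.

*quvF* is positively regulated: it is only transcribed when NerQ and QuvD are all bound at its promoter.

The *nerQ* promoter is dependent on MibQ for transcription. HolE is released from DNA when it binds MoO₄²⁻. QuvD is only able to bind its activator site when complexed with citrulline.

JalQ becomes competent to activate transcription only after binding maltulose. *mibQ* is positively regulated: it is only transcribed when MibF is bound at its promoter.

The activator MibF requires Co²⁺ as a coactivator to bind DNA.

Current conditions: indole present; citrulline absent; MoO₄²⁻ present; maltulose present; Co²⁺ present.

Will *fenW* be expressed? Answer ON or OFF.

ON

Co²⁺ is present, so MibF is active.
No repressor is bound and MibF is active, so *mibQ* is transcribed.
So MibQ is produced and active.
No repressor is bound and MibQ is active, so *nerQ* is transcribed.
So NerQ is produced and active.
Citrulline is absent, so QuvD is inactive.
Required activator QuvD is absent, so *quvF* is not transcribed.
So QuvF is not produced.
MoO₄²⁻ is present, so HolE is inactive.
Maltulose is present, so JalQ is active.
No repressor is bound and JalQ is active, so *fenW* is transcribed.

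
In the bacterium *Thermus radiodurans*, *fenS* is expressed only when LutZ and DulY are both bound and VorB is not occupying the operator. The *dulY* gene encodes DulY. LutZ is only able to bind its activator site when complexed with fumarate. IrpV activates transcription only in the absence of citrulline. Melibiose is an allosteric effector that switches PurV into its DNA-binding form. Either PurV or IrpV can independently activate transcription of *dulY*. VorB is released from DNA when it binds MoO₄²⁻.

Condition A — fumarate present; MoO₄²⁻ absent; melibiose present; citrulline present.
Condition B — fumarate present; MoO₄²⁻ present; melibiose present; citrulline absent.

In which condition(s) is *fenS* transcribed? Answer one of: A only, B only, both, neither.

B only

Condition A:
Fumarate is present, so LutZ is active.
MoO₄²⁻ is absent, so VorB is active.
Melibiose is present, so PurV is active.
Citrulline is present, so IrpV is inactive.
Activator PurV is present, so *dulY* is transcribed.
So DulY is produced and active.
With repressor VorB bound, *fenS* is not transcribed.
→ *fenS* is OFF in A.
Condition B:
Fumarate is present, so LutZ is active.
MoO₄²⁻ is present, so VorB is inactive.
Melibiose is present, so PurV is active.
Citrulline is absent, so IrpV is active.
Activator PurV is present, so *dulY* is transcribed.
So DulY is produced and active.
No repressor is bound and LutZ and DulY are active, so *fenS* is transcribed.
→ *fenS* is ON in B.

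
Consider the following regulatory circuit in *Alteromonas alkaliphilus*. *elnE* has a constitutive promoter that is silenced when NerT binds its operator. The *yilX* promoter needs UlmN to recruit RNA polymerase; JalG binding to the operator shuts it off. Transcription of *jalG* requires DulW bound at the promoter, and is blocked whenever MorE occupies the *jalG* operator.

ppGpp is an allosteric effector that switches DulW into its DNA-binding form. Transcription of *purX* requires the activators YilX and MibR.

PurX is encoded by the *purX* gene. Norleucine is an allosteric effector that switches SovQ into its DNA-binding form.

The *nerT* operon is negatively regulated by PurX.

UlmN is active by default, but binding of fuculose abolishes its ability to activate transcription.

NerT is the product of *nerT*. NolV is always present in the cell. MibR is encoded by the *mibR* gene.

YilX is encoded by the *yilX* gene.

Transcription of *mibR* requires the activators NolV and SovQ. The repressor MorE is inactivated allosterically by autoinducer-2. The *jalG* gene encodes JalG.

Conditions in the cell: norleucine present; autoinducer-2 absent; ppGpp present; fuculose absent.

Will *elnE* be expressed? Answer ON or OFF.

Autoinducer-2 is absent, so MorE is active.
ppGpp is present, so DulW is active.
With repressor MorE bound, *jalG* is not transcribed.
So JalG is not produced.
Fuculose is absent, so UlmN is active.
No repressor is bound and UlmN is active, so *yilX* is transcribed.
So YilX is produced and active.
NolV is produced constitutively and is active.
Norleucine is present, so SovQ is active.
No repressor is bound and NolV and SovQ are active, so *mibR* is transcribed.
So MibR is produced and active.
No repressor is bound and YilX and MibR are active, so *purX* is transcribed.
So PurX is produced and active.
With repressor PurX bound, *nerT* is not transcribed.
So NerT is not produced.
With no repressor bound, *elnE* is transcribed.

ON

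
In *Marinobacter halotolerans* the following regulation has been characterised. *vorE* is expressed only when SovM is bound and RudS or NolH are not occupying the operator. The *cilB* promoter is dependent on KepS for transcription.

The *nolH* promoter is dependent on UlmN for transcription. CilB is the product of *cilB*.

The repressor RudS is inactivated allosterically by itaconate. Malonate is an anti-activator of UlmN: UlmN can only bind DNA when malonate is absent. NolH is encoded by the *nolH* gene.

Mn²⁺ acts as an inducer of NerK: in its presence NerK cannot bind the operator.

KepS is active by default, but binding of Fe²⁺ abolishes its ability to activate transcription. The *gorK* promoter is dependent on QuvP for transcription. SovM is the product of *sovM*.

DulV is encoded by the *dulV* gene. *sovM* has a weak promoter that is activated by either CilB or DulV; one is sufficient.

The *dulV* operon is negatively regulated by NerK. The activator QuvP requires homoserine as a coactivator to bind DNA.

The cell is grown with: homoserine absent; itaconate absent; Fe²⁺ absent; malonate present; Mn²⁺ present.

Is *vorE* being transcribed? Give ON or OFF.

OFF

Itaconate is absent, so RudS is active.
Malonate is present, so UlmN is inactive.
Required activator UlmN is absent, so *nolH* is not transcribed.
So NolH is not produced.
Fe²⁺ is absent, so KepS is active.
No repressor is bound and KepS is active, so *cilB* is transcribed.
So CilB is produced and active.
Mn²⁺ is present, so NerK is inactive.
With no repressor bound, *dulV* is transcribed.
So DulV is produced and active.
Activator CilB is present, so *sovM* is transcribed.
So SovM is produced and active.
With repressor RudS bound, *vorE* is not transcribed.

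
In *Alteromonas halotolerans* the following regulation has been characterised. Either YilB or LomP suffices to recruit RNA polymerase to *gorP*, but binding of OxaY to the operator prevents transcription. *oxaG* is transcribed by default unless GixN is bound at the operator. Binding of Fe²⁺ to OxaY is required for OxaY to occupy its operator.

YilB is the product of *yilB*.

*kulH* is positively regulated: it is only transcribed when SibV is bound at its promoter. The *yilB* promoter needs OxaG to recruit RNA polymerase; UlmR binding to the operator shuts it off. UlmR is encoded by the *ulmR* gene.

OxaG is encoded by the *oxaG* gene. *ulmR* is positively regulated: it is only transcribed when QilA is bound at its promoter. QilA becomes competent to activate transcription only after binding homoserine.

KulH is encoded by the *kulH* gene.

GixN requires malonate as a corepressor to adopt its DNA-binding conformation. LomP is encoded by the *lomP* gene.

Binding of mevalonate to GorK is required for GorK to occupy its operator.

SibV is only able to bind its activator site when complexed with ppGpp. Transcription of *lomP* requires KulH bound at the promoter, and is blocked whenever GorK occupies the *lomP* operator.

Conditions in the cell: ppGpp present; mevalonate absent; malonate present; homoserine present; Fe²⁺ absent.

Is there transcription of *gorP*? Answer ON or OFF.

ON

Homoserine is present, so QilA is active.
No repressor is bound and QilA is active, so *ulmR* is transcribed.
So UlmR is produced and active.
Malonate is present, so GixN is active.
With repressor GixN bound, *oxaG* is not transcribed.
So OxaG is not produced.
With repressor UlmR bound, *yilB* is not transcribed.
So YilB is not produced.
Fe²⁺ is absent, so OxaY is inactive.
ppGpp is present, so SibV is active.
No repressor is bound and SibV is active, so *kulH* is transcribed.
So KulH is produced and active.
Mevalonate is absent, so GorK is inactive.
No repressor is bound and KulH is active, so *lomP* is transcribed.
So LomP is produced and active.
Activator LomP is present, so *gorP* is transcribed.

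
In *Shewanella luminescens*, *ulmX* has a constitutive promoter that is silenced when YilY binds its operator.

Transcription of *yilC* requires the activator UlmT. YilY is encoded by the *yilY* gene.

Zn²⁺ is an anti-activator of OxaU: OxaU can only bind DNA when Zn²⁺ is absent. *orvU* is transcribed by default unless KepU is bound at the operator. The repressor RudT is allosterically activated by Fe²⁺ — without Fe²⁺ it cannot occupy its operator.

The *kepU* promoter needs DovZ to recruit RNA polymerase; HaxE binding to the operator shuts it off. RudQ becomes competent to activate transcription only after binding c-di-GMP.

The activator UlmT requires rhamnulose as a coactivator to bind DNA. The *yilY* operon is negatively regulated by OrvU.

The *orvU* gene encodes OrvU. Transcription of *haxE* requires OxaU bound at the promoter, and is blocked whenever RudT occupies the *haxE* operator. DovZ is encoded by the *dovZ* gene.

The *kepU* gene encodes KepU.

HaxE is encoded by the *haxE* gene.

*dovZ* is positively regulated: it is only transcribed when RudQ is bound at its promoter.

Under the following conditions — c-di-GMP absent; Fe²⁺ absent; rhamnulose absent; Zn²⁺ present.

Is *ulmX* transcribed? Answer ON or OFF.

Zn²⁺ is present, so OxaU is inactive.
Fe²⁺ is absent, so RudT is inactive.
Required activator OxaU is absent, so *haxE* is not transcribed.
So HaxE is not produced.
c-di-GMP is absent, so RudQ is inactive.
Required activator RudQ is absent, so *dovZ* is not transcribed.
So DovZ is not produced.
Required activator DovZ is absent, so *kepU* is not transcribed.
So KepU is not produced.
With no repressor bound, *orvU* is transcribed.
So OrvU is produced and active.
With repressor OrvU bound, *yilY* is not transcribed.
So YilY is not produced.
With no repressor bound, *ulmX* is transcribed.

ON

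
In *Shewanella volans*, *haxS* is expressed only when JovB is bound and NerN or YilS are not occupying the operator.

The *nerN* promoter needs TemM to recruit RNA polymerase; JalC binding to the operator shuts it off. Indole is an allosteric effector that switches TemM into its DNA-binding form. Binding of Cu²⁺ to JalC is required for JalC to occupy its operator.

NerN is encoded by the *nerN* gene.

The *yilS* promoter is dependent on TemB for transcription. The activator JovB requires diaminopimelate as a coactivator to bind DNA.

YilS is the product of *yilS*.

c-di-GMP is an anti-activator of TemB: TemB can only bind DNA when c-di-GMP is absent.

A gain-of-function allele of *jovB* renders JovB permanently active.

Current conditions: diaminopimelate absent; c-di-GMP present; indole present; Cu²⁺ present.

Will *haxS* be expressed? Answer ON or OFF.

Indole is present, so TemM is active.
Cu²⁺ is present, so JalC is active.
With repressor JalC bound, *nerN* is not transcribed.
So NerN is not produced.
JovB is constitutively active in this strain.
c-di-GMP is present, so TemB is inactive.
Required activator TemB is absent, so *yilS* is not transcribed.
So YilS is not produced.
No repressor is bound and JovB is active, so *haxS* is transcribed.

ON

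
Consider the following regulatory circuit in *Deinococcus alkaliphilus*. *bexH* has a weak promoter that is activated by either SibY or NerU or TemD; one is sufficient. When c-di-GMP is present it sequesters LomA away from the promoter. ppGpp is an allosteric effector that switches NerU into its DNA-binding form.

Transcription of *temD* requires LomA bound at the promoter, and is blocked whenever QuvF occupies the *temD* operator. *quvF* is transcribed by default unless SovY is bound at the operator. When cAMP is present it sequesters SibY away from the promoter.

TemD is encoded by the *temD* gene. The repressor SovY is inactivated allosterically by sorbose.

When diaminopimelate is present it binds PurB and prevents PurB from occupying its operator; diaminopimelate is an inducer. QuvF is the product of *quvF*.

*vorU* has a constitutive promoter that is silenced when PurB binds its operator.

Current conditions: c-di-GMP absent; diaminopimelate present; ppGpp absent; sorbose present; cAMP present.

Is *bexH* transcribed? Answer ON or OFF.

cAMP is present, so SibY is inactive.
ppGpp is absent, so NerU is inactive.
c-di-GMP is absent, so LomA is active.
Sorbose is present, so SovY is inactive.
With no repressor bound, *quvF* is transcribed.
So QuvF is produced and active.
With repressor QuvF bound, *temD* is not transcribed.
So TemD is not produced.
No activator is available at the *bexH* promoter, so *bexH* is not transcribed.

OFF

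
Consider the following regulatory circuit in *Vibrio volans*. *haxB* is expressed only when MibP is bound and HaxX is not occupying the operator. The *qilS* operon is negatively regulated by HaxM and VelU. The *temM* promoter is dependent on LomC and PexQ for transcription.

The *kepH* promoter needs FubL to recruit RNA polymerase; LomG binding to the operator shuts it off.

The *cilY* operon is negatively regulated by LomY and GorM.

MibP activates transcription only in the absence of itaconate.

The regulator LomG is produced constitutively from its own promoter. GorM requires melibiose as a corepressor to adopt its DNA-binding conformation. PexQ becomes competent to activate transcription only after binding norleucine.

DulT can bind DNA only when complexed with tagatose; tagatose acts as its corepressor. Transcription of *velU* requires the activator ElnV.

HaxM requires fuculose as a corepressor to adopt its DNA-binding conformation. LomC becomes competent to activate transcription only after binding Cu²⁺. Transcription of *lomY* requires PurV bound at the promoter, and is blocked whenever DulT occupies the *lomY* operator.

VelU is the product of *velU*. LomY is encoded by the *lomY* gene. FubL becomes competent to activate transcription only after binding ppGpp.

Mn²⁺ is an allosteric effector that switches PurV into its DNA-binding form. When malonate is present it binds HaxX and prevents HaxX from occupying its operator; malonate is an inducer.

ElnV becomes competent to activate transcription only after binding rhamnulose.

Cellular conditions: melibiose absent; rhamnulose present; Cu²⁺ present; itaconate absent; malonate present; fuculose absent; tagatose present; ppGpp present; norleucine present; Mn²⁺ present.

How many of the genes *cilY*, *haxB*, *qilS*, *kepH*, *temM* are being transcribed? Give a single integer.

3

Mn²⁺ is present, so PurV is active.
Tagatose is present, so DulT is active.
With repressor DulT bound, *lomY* is not transcribed.
So LomY is not produced.
Melibiose is absent, so GorM is inactive.
With no repressor bound, *cilY* is transcribed.
→ *cilY* is ON.
Malonate is present, so HaxX is inactive.
Itaconate is absent, so MibP is active.
No repressor is bound and MibP is active, so *haxB* is transcribed.
→ *haxB* is ON.
Fuculose is absent, so HaxM is inactive.
Rhamnulose is present, so ElnV is active.
No repressor is bound and ElnV is active, so *velU* is transcribed.
So VelU is produced and active.
With repressor VelU bound, *qilS* is not transcribed.
→ *qilS* is OFF.
LomG is produced constitutively and is active.
ppGpp is present, so FubL is active.
With repressor LomG bound, *kepH* is not transcribed.
→ *kepH* is OFF.
Cu²⁺ is present, so LomC is active.
Norleucine is present, so PexQ is active.
No repressor is bound and LomC and PexQ are active, so *temM* is transcribed.
→ *temM* is ON.
3 of the 5 genes are transcribed.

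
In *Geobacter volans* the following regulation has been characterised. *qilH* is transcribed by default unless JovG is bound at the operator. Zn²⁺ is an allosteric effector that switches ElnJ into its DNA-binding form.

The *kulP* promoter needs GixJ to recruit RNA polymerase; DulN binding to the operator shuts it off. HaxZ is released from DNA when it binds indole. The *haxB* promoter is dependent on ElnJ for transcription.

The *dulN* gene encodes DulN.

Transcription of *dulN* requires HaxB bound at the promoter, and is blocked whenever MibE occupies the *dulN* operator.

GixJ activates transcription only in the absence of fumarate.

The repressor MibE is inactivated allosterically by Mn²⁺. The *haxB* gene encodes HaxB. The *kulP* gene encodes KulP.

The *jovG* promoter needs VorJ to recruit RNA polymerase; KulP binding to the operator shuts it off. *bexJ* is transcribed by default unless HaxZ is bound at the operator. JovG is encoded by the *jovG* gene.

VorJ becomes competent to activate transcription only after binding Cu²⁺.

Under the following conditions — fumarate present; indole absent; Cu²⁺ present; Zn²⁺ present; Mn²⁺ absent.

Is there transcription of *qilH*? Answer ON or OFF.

OFF

Zn²⁺ is present, so ElnJ is active.
No repressor is bound and ElnJ is active, so *haxB* is transcribed.
So HaxB is produced and active.
Mn²⁺ is absent, so MibE is active.
With repressor MibE bound, *dulN* is not transcribed.
So DulN is not produced.
Fumarate is present, so GixJ is inactive.
Required activator GixJ is absent, so *kulP* is not transcribed.
So KulP is not produced.
Cu²⁺ is present, so VorJ is active.
No repressor is bound and VorJ is active, so *jovG* is transcribed.
So JovG is produced and active.
With repressor JovG bound, *qilH* is not transcribed.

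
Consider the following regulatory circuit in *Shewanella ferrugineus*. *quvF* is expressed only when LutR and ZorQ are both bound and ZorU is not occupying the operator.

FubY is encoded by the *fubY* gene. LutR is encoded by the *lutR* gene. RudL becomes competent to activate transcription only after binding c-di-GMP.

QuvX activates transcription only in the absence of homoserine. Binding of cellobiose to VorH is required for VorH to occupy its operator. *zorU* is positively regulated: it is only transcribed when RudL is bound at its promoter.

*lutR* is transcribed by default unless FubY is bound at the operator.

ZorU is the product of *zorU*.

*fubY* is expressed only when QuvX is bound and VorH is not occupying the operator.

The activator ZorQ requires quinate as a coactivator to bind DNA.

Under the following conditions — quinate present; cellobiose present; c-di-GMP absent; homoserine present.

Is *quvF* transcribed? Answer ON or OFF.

ON

Cellobiose is present, so VorH is active.
Homoserine is present, so QuvX is inactive.
With repressor VorH bound, *fubY* is not transcribed.
So FubY is not produced.
With no repressor bound, *lutR* is transcribed.
So LutR is produced and active.
Quinate is present, so ZorQ is active.
c-di-GMP is absent, so RudL is inactive.
Required activator RudL is absent, so *zorU* is not transcribed.
So ZorU is not produced.
No repressor is bound and LutR and ZorQ are active, so *quvF* is transcribed.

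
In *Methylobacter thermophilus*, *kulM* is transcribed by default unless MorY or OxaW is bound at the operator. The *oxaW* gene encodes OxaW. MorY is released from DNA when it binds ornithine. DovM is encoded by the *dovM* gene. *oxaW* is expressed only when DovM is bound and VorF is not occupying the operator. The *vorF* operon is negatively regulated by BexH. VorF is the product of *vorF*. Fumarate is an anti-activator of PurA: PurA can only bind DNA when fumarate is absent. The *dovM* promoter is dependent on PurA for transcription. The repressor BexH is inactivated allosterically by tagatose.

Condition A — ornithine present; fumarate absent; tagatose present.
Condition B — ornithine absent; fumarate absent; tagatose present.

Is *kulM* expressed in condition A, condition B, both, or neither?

Condition A:
Ornithine is present, so MorY is inactive.
Fumarate is absent, so PurA is active.
No repressor is bound and PurA is active, so *dovM* is transcribed.
So DovM is produced and active.
Tagatose is present, so BexH is inactive.
With no repressor bound, *vorF* is transcribed.
So VorF is produced and active.
With repressor VorF bound, *oxaW* is not transcribed.
So OxaW is not produced.
With no repressor bound, *kulM* is transcribed.
→ *kulM* is ON in A.
Condition B:
Ornithine is absent, so MorY is active.
Fumarate is absent, so PurA is active.
No repressor is bound and PurA is active, so *dovM* is transcribed.
So DovM is produced and active.
Tagatose is present, so BexH is inactive.
With no repressor bound, *vorF* is transcribed.
So VorF is produced and active.
With repressor VorF bound, *oxaW* is not transcribed.
So OxaW is not produced.
With repressor MorY bound, *kulM* is not transcribed.
→ *kulM* is OFF in B.

A only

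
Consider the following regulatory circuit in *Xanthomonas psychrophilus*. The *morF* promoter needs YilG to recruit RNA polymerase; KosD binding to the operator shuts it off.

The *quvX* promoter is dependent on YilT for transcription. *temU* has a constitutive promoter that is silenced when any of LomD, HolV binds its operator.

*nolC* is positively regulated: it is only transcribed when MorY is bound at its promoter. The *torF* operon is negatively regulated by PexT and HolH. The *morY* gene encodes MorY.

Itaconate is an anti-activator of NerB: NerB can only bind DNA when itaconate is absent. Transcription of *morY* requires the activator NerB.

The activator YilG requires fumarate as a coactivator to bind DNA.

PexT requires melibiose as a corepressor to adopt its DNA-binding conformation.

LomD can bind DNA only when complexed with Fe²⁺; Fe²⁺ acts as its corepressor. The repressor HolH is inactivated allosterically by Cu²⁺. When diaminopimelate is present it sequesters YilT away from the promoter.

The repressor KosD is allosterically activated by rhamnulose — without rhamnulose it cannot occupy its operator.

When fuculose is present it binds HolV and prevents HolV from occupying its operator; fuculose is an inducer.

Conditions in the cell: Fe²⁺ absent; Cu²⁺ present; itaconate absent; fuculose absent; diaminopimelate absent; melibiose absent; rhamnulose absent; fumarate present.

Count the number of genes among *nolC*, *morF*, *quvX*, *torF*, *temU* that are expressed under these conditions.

4

Itaconate is absent, so NerB is active.
No repressor is bound and NerB is active, so *morY* is transcribed.
So MorY is produced and active.
No repressor is bound and MorY is active, so *nolC* is transcribed.
→ *nolC* is ON.
Fumarate is present, so YilG is active.
Rhamnulose is absent, so KosD is inactive.
No repressor is bound and YilG is active, so *morF* is transcribed.
→ *morF* is ON.
Diaminopimelate is absent, so YilT is active.
No repressor is bound and YilT is active, so *quvX* is transcribed.
→ *quvX* is ON.
Melibiose is absent, so PexT is inactive.
Cu²⁺ is present, so HolH is inactive.
With no repressor bound, *torF* is transcribed.
→ *torF* is ON.
Fe²⁺ is absent, so LomD is inactive.
Fuculose is absent, so HolV is active.
With repressor HolV bound, *temU* is not transcribed.
→ *temU* is OFF.
4 of the 5 genes are transcribed.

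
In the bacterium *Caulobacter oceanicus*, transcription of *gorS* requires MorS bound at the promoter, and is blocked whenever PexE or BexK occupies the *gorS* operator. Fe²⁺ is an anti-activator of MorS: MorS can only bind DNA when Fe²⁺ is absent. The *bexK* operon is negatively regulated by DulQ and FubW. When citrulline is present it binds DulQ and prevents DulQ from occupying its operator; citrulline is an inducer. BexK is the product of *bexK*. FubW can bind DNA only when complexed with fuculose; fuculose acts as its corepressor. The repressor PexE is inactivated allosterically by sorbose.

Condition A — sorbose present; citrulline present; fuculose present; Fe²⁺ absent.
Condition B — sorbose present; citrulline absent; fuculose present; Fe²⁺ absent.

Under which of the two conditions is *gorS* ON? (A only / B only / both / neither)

Condition A:
Sorbose is present, so PexE is inactive.
Citrulline is present, so DulQ is inactive.
Fuculose is present, so FubW is active.
With repressor FubW bound, *bexK* is not transcribed.
So BexK is not produced.
Fe²⁺ is absent, so MorS is active.
No repressor is bound and MorS is active, so *gorS* is transcribed.
→ *gorS* is ON in A.
Condition B:
Sorbose is present, so PexE is inactive.
Citrulline is absent, so DulQ is active.
Fuculose is present, so FubW is active.
With repressor DulQ bound, *bexK* is not transcribed.
So BexK is not produced.
Fe²⁺ is absent, so MorS is active.
No repressor is bound and MorS is active, so *gorS* is transcribed.
→ *gorS* is ON in B.

both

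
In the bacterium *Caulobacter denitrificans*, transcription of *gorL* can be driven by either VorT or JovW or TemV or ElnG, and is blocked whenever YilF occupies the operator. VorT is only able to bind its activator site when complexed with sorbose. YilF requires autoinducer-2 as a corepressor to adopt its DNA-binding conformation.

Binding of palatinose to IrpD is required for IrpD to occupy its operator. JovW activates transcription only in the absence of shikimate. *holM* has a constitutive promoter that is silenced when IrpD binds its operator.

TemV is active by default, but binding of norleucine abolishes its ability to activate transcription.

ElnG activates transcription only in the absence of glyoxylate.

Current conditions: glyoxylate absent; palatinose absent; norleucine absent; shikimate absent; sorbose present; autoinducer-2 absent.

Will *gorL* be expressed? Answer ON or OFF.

Autoinducer-2 is absent, so YilF is inactive.
Sorbose is present, so VorT is active.
Shikimate is absent, so JovW is active.
Norleucine is absent, so TemV is active.
Glyoxylate is absent, so ElnG is active.
Activator VorT is present, so *gorL* is transcribed.

ON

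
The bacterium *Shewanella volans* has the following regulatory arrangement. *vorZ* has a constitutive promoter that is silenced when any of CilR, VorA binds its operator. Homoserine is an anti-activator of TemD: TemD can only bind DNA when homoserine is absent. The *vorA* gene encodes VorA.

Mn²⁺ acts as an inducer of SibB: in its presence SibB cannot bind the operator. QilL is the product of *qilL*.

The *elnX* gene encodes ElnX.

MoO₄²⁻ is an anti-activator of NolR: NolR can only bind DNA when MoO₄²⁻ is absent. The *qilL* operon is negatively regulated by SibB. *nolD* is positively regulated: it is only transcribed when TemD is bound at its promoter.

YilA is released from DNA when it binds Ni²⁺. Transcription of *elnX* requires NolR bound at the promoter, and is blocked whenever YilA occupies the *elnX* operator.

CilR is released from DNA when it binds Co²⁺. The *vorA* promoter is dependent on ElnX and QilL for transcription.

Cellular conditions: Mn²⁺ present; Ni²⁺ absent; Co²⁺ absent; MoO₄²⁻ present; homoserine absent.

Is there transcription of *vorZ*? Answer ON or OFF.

OFF

Co²⁺ is absent, so CilR is active.
MoO₄²⁻ is present, so NolR is inactive.
Ni²⁺ is absent, so YilA is active.
With repressor YilA bound, *elnX* is not transcribed.
So ElnX is not produced.
Mn²⁺ is present, so SibB is inactive.
With no repressor bound, *qilL* is transcribed.
So QilL is produced and active.
Required activator ElnX is absent, so *vorA* is not transcribed.
So VorA is not produced.
With repressor CilR bound, *vorZ* is not transcribed.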